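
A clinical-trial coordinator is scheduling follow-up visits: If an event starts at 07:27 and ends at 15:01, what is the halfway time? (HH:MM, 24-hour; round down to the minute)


Start time: 07:27 = 447 minutes from midnight
End time: 15:01 = 901 minutes from midnight
Sum: 447 + 901 = 1348
Midpoint: 1348 / 2 = 674 minutes
Convert: 674 / 60 = 11 hours, 14 minutes
Result: 11:14

11:14


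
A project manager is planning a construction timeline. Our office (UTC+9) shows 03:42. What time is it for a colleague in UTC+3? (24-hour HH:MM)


Local time: 03:42 at UTC+9 (offset 9h)
Target zone: UTC+3 (offset 3h)
Difference: 3 - (9) = -6 hours
Calculation: 3 + (-6) = -3
Wraparound: (-3) mod 24 = 21
Result: 21:42

21:42


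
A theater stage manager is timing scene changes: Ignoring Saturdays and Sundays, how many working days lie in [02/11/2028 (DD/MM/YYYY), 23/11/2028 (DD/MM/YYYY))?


Start: 2028-11-02 (Thursday)
End (exclusive): 2028-11-23 (Thursday)
Total calendar days: 21
Full weeks: 21 // 7 = 3 -> 15 weekdays
Remaining 0 days starting on Thursday:
Total business days: 15 + 0 = 15

15


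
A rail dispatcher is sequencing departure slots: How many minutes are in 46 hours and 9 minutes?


Hours: 46
Extra minutes: 9
Minutes per hour: 60
Hours to minutes: 46 x 60 = 2760
Total: 2760 + 9 = 2769

2769


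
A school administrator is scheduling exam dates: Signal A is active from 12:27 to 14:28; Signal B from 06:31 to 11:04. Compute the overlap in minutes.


Interval A: [747, 868] minutes from midnight
Interval B: [391, 664] minutes from midnight
Overlap start = max(747, 391) = 747
Overlap end = min(868, 664) = 664
End <= start, so the intervals do not overlap: 0 minutes

0


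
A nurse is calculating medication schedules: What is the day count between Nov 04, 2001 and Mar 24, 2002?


Start date: 2001-11-04
End date: 2002-03-24
Nov 2001: +27 days
Dec 2001: +31 days
Jan 2002: +31 days
Feb 2002: +28 days
Mar 2002: +23 days
Total: 140 days

140


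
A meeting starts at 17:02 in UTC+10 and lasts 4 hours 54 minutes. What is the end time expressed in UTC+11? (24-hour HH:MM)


Start: 17:02 in UTC+10
Step 1 - add duration:
  minutes: 2 + 54 = 56
  hours: 17 + 4 + 0 = 21
  end in UTC+10: 21:56
Step 2 - convert UTC+10 -> UTC+11:
  offset difference: 11 - (10) = 1 hours
  21 + (1) = 22 -> mod 24 = 22
Result: 22:56 in UTC+11

22:56


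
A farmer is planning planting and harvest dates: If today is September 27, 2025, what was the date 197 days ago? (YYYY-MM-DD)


Start: 2025-09-27
Subtracting 197 days
Days already passed in September: 27
After going back through September: 170 more days to subtract
August 2025: 31 days, 139 remaining
July 2025: 31 days, 108 remaining
June 2025: 30 days, 78 remaining
May 2025: 31 days, 47 remaining
Result: 2025-03-14

2025-03-14


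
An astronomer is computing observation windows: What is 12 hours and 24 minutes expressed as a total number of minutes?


Hours: 12
Minutes: 24
Convert hours to minutes: 12 x 60 = 720
Add remaining minutes: 720 + 24 = 744

744


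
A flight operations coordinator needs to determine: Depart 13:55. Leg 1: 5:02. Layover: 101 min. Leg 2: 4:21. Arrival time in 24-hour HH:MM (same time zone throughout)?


Depart: 13:55
Leg 1: +302 min -> 18:57
Layover: +101 min -> 20:38
Leg 2: +261 min -> 00:59
Total travel: 664 minutes = 11h 4m
Arrival: 00:59

00:59


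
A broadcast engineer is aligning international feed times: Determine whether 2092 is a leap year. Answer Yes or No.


Year: 2092
Divisible by 4? 2092 / 4 = 523.0 -> Yes
Divisible by 100? 2092 / 100 = 20.92 -> No
Divisible by 4 but not 100, so it IS a leap year

Yes


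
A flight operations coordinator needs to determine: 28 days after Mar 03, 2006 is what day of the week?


Start: 2006-03-03 (Friday)
Step 1 - find target date: add 28 days
  2006-03-03 + 28 days = 2006-03-31
Step 2 - day of week:
  28 mod 7 = 0
  Friday + 0 days -> Friday
Result: Friday (2006-03-31)

Friday


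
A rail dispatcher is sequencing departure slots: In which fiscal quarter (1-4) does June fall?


Month: June (month 6)
Q1: January-March (months 1-3)
Q2: April-June (months 4-6)
Q3: July-September (months 7-9)
Q4: October-December (months 10-12)
Month 6 falls in Q2

2


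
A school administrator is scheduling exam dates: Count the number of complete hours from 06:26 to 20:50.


Start: 06:26
End: 20:50
Hour difference: 20 - 6 = 14 hours
Minute difference: 50 - 26 = 24 minutes
Total minutes: 864
Complete hours: 864 / 60 = 14 (remainder 24)

14


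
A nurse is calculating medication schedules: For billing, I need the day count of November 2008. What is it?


Month: November
Year: 2008
November is a 30-day month
Total: 30 days

30


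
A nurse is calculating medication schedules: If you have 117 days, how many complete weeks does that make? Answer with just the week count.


Total days: 117
Days per week: 7
Division: 117 / 7 = 16 remainder 5
Complete weeks: 16
Remaining days: 5

16


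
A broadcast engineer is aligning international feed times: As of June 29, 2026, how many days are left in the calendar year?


Start: June 29, 2026
End: December 31, 2026
Days left in June: 1
July: 31
August: 31
September: 30
October: 31
... plus remaining months
Sum of remaining months: 184
Total: 1 + 184 = 185

185


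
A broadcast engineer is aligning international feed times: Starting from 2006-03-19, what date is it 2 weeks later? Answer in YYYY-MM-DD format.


Start: 2006-03-19
Weeks to add: 2
Convert to days: 2 x 7 = 14 days
Add 14 days to 2006-03-19
Result: 2006-04-02

2006-04-02


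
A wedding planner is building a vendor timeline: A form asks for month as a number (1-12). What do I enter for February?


Calendar month order:
1. January
2. February <--
3. March
February is month number 2

2


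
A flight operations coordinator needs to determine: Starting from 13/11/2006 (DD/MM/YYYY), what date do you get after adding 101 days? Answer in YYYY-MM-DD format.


Start: 2006-11-13
Adding 101 days
Days remaining in November: 17
After November: 84 days still to add
December 2006: 31 days, 53 remaining
January 2007: 31 days, 22 remaining
February 2007 has 28 days, need 22
Result: 2007-02-22

2007-02-22


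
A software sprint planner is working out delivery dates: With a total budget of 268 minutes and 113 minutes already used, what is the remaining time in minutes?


Total budget: 268 minutes
Time used: 113 minutes
Remaining: 268 - 113 = 155 minutes
Percent used: 42.2%
Percent remaining: 57.8%

155


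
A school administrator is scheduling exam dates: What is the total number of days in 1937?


Year: 1937
Check leap year rules:
Divisible by 4? No
1937 is not a leap year
Days: 365

365


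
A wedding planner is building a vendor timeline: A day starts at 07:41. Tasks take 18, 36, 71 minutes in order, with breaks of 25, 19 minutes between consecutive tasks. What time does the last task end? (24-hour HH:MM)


Start: 07:41 = 461 min from midnight
  after task 1 (18 min): 07:59
  after break (25 min): 08:24
  after task 2 (36 min): 09:00
  after break (19 min): 09:19
  after task 3 (71 min): 10:30
Total elapsed: 169 minutes
End time: 10:30

10:30


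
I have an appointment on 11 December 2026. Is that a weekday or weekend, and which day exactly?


Date: 2026-12-11
January 1, 2026 is a Thursday
Day of year: 345
Offset from Jan 1: 344 days
344 mod 7 = 1
Result: Friday

Friday


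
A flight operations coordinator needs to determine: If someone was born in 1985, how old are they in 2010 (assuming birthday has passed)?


Birth year: 1985
Current year: 2010
Age = current year - birth year
Age = 2010 - 1985 = 25

25


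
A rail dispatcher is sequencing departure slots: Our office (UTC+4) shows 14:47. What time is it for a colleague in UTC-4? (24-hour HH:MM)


Local time: 14:47 at UTC+4 (offset 4h)
Target zone: UTC-4 (offset -4h)
Difference: -4 - (4) = -8 hours
Calculation: 14 + (-8) = 6
Result: 06:47

06:47


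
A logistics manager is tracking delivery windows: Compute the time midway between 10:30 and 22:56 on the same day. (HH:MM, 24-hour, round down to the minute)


Start time: 10:30 = 630 minutes from midnight
End time: 22:56 = 1376 minutes from midnight
Sum: 630 + 1376 = 2006
Midpoint: 2006 / 2 = 1003 minutes
Convert: 1003 / 60 = 16 hours, 43 minutes
Result: 16:43

16:43


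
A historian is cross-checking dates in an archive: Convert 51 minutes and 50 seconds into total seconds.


Minutes: 51
Seconds: 50
Convert minutes to seconds: 51 x 60 = 3060
Add remaining seconds: 3060 + 50 = 3110

3110


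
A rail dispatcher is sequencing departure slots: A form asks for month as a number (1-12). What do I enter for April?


Calendar month order:
3. March
4. April <--
5. May
April is month number 4

4


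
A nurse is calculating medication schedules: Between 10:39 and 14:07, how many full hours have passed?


Start: 10:39
End: 14:07
Hour difference: 14 - 10 = 4 hours
Minute difference: 7 - 39 = -32 minutes
Total minutes: 208
Complete hours: 208 / 60 = 3 (remainder 28)

3


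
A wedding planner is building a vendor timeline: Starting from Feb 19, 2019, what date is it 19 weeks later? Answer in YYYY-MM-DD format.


Start: 2019-02-19
Weeks to add: 19
Convert to days: 19 x 7 = 133 days
Add 133 days to 2019-02-19
Result: 2019-07-02

2019-07-02


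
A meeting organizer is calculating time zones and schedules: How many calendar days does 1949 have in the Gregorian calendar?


Year: 1949
Check leap year rules:
Divisible by 4? No
1949 is not a leap year
Days: 365

365


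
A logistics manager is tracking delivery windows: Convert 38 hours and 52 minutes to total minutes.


Hours: 38
Extra minutes: 52
Minutes per hour: 60
Hours to minutes: 38 x 60 = 2280
Total: 2280 + 52 = 2332

2332


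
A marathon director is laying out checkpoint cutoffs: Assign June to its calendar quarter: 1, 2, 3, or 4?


Month: June (month 6)
Q1: January-March (months 1-3)
Q2: April-June (months 4-6)
Q3: July-September (months 7-9)
Q4: October-December (months 10-12)
Month 6 falls in Q2

2


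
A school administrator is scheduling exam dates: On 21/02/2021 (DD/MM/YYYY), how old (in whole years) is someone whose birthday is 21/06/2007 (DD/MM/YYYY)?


Birth: 2007-06-21
Reference: 2021-02-21
Year difference: 2021 - 2007 = 14
Has birthday (06-21) occurred by 02-21? No
Birthday not yet reached this year -> subtract 1
Age in full years: 13

13


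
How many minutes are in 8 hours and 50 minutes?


Hours: 8
Minutes: 50
Convert hours to minutes: 8 x 60 = 480
Add remaining minutes: 480 + 50 = 530

530


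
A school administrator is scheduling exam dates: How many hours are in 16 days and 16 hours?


Days: 16
Extra hours: 16
Hours per day: 24
Days to hours: 16 x 24 = 384
Total: 384 + 16 = 400

400


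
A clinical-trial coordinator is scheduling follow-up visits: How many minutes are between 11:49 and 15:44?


Start time: 11:49 = 709 minutes from midnight
End time: 15:44 = 944 minutes from midnight
Difference: 944 - 709 = 235 minutes
That is 3 hours and 55 minutes

235


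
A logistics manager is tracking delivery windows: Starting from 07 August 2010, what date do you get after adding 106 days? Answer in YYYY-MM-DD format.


Start: 2010-08-07
Adding 106 days
Days remaining in August: 24
After August: 82 days still to add
September 2010: 30 days, 52 remaining
October 2010: 31 days, 21 remaining
November 2010 has 30 days, need 21
Result: 2010-11-21

2010-11-21


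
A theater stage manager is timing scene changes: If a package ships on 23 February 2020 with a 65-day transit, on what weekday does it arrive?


Start: 2020-02-23 (Sunday)
Step 1 - find target date: add 65 days
  2020-02-23 + 65 days = 2020-04-28
Step 2 - day of week:
  65 mod 7 = 2
  Sunday + 2 days -> Tuesday
Result: Tuesday (2020-04-28)

Tuesday


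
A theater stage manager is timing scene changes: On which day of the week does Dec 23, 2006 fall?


Date: 2006-12-23
January 1, 2006 is a Sunday
Day of year: 357
Offset from Jan 1: 356 days
356 mod 7 = 6
Result: Saturday

Saturday


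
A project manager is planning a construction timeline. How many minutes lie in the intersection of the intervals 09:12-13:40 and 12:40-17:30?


Interval A: [552, 820] minutes from midnight
Interval B: [760, 1050] minutes from midnight
Overlap start = max(552, 760) = 760
Overlap end = min(820, 1050) = 820
Overlap = 820 - 760 = 60 minutes

60


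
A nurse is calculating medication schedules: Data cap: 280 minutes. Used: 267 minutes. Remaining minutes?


Total budget: 280 minutes
Time used: 267 minutes
Remaining: 280 - 267 = 13 minutes
Percent used: 95.4%
Percent remaining: 4.6%

13


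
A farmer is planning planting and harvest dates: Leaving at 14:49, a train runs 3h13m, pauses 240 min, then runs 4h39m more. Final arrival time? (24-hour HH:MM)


Depart: 14:49
Leg 1: +193 min -> 18:02
Layover: +240 min -> 22:02
Leg 2: +279 min -> 02:41
Total travel: 712 minutes = 11h 52m
Arrival: 02:41

02:41


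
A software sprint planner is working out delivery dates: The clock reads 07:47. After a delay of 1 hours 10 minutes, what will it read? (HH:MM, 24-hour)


Start time: 07:47
Adding: 1 hours 10 minutes
Minutes: 47 + 10 = 57
Hours: 7 + 1 + 0 = 8
Result: 08:57

08:57


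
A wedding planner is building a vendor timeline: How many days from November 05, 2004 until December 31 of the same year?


Start: November 05, 2004
End: December 31, 2004
Days left in November: 25
December: 31
Sum of remaining months: 31
Total: 25 + 31 = 56

56


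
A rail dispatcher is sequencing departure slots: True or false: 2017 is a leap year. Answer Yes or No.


Year: 2017
Divisible by 4? 2017 / 4 = 504.25 -> No
Not divisible by 4, so NOT a leap year

No


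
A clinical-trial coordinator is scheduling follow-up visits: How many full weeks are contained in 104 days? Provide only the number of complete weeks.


Total days: 104
Days per week: 7
Division: 104 / 7 = 14 remainder 6
Complete weeks: 14
Remaining days: 6

14


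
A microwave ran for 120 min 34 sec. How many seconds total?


Minutes: 120
Extra seconds: 34
Seconds per minute: 60
Minutes to seconds: 120 x 60 = 7200
Total: 7200 + 34 = 7234

7234


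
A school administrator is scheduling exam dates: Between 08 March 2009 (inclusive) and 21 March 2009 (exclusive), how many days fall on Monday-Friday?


Start: 2009-03-08 (Sunday)
End (exclusive): 2009-03-21 (Saturday)
Total calendar days: 13
Full weeks: 13 // 7 = 1 -> 5 weekdays
Remaining 6 days starting on Sunday:
  Sun(-), Mon(w), Tue(w), Wed(w), Thu(w), Fri(w) -> 5 weekdays
Total business days: 5 + 5 = 10

10


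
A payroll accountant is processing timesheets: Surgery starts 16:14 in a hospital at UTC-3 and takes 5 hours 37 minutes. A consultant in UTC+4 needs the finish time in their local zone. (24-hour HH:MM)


Start: 16:14 in UTC-3
Step 1 - add duration:
  minutes: 14 + 37 = 51
  hours: 16 + 5 + 0 = 21
  end in UTC-3: 21:51
Step 2 - convert UTC-3 -> UTC+4:
  offset difference: 4 - (-3) = 7 hours
  21 + (7) = 28 -> mod 24 = 4
Result: 04:51 in UTC+4

04:51


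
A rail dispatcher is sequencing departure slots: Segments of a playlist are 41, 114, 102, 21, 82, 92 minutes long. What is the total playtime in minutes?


Durations: 41, 114, 102, 21, 82, 92
Running sum: 41
+ 114 = 155
+ 102 = 257
+ 21 = 278
+ 82 = 360
+ 92 = 452
Total duration: 452 minutes
That is 7 hours and 32 minutes

452


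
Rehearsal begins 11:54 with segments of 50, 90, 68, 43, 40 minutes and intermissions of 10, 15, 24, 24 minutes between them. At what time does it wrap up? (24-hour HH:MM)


Start: 11:54 = 714 min from midnight
  after task 1 (50 min): 12:44
  after break (10 min): 12:54
  after task 2 (90 min): 14:24
  after break (15 min): 14:39
  after task 3 (68 min): 15:47
  after break (24 min): 16:11
  after task 4 (43 min): 16:54
  after break (24 min): 17:18
  after task 5 (40 min): 17:58
Total elapsed: 364 minutes
End time: 17:58

17:58


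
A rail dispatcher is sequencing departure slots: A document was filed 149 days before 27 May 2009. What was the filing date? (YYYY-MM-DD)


Start: 2009-05-27
Subtracting 149 days
Days already passed in May: 27
After going back through May: 122 more days to subtract
April 2009: 30 days, 92 remaining
March 2009: 31 days, 61 remaining
February 2009: 28 days, 33 remaining
January 2009: 31 days, 2 remaining
Result: 2008-12-29

2008-12-29


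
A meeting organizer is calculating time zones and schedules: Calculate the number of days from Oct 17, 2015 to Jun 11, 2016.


Start date: 2015-10-17
End date: 2016-06-11
Oct 2015: +15 days
Nov 2015: +30 days
Dec 2015: +31 days
... (6 more months)
Total: 238 days

238


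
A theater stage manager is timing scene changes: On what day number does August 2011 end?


Month: August
Year: 2011
August is a 31-day month
Total: 31 days

31


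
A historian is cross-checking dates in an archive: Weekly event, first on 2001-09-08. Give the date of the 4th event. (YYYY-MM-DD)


First occurrence: 2001-09-08 (occurrence 1)
Each occurrence is 7 days after the previous.
Occurrence 4 is 3 weeks after the first.
3 weeks = 21 days
2001-09-08 + 21 days = 2001-09-29

2001-09-29


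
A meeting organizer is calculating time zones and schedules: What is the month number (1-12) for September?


Calendar month order:
8. August
9. September <--
10. October
September is month number 9

9


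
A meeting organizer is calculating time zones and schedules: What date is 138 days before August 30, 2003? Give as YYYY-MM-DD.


Start: 2003-08-30
Subtracting 138 days
Days already passed in August: 30
After going back through August: 108 more days to subtract
July 2003: 31 days, 77 remaining
June 2003: 30 days, 47 remaining
May 2003: 31 days, 16 remaining
April 2003 has 30 days, need 16
Result: 2003-04-14

2003-04-14


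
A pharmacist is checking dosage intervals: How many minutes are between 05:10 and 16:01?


Start time: 05:10 = 310 minutes from midnight
End time: 16:01 = 961 minutes from midnight
Difference: 961 - 310 = 651 minutes
That is 10 hours and 51 minutes

651


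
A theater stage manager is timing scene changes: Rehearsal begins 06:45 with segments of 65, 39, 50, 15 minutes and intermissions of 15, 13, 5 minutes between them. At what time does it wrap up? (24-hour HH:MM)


Start: 06:45 = 405 min from midnight
  after task 1 (65 min): 07:50
  after break (15 min): 08:05
  after task 2 (39 min): 08:44
  after break (13 min): 08:57
  after task 3 (50 min): 09:47
  after break (5 min): 09:52
  after task 4 (15 min): 10:07
Total elapsed: 202 minutes
End time: 10:07

10:07


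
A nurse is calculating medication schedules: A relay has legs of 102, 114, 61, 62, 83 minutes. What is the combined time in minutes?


Durations: 102, 114, 61, 62, 83
Running sum: 102
+ 114 = 216
+ 61 = 277
+ 62 = 339
+ 83 = 422
Total duration: 422 minutes
That is 7 hours and 2 minutes

422


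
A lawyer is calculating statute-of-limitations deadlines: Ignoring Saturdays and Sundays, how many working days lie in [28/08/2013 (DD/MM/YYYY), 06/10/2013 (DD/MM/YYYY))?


Start: 2013-08-28 (Wednesday)
End (exclusive): 2013-10-06 (Sunday)
Total calendar days: 39
Full weeks: 39 // 7 = 5 -> 25 weekdays
Remaining 4 days starting on Wednesday:
  Wed(w), Thu(w), Fri(w), Sat(-) -> 3 weekdays
Total business days: 25 + 3 = 28

28


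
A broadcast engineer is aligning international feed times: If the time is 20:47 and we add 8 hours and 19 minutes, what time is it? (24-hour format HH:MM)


Start time: 20:47
Adding: 8 hours 19 minutes
Minutes: 47 + 19 = 66
Minute overflow: 66 >= 60, so carry 1 hour, minutes = 6
Hours: 20 + 8 + 1 = 29
Hour wraparound: 29 mod 24 = 5
Result: 05:06

05:06


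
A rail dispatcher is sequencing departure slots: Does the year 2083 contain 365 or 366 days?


Year: 2083
Check leap year rules:
Divisible by 4? No
2083 is not a leap year
Days: 365

365


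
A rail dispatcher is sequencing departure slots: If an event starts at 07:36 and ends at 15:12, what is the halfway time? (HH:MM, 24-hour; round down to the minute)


Start time: 07:36 = 456 minutes from midnight
End time: 15:12 = 912 minutes from midnight
Sum: 456 + 912 = 1368
Midpoint: 1368 / 2 = 684 minutes
Convert: 684 / 60 = 11 hours, 24 minutes
Result: 11:24

11:24


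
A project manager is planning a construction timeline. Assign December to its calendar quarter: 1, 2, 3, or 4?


Month: December (month 12)
Q1: January-March (months 1-3)
Q2: April-June (months 4-6)
Q3: July-September (months 7-9)
Q4: October-December (months 10-12)
Month 12 falls in Q4

4


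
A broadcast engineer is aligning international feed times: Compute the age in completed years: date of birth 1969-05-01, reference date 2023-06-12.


Birth: 1969-05-01
Reference: 2023-06-12
Year difference: 2023 - 1969 = 54
Has birthday (05-01) occurred by 06-12? Yes
Age in full years: 54

54


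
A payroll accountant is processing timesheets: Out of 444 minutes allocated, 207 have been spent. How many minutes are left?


Total budget: 444 minutes
Time used: 207 minutes
Remaining: 444 - 207 = 237 minutes
Percent used: 46.6%
Percent remaining: 53.4%

237


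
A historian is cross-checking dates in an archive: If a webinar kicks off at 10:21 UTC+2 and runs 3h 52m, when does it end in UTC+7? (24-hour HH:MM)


Start: 10:21 in UTC+2
Step 1 - add duration:
  minutes: 21 + 52 = 73 (carry 1h)
  hours: 10 + 3 + 1 = 14
  end in UTC+2: 14:13
Step 2 - convert UTC+2 -> UTC+7:
  offset difference: 7 - (2) = 5 hours
  14 + (5) = 19 -> mod 24 = 19
Result: 19:13 in UTC+7

19:13


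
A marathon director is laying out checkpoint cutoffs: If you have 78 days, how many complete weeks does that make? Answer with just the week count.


Total days: 78
Days per week: 7
Division: 78 / 7 = 11 remainder 1
Complete weeks: 11
Remaining days: 1

11


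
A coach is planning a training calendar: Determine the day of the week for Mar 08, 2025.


Date: 2025-03-08
January 1, 2025 is a Wednesday
Day of year: 67
Offset from Jan 1: 66 days
66 mod 7 = 3
Result: Saturday

Saturday


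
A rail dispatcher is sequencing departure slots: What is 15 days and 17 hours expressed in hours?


Days: 15
Extra hours: 17
Hours per day: 24
Days to hours: 15 x 24 = 360
Total: 360 + 17 = 377

377


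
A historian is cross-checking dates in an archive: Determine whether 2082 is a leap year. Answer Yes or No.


Year: 2082
Divisible by 4? 2082 / 4 = 520.5 -> No
Not divisible by 4, so NOT a leap year

No


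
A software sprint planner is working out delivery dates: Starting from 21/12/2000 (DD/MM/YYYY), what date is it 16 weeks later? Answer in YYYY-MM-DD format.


Start: 2000-12-21
Weeks to add: 16
Convert to days: 16 x 7 = 112 days
Add 112 days to 2000-12-21
Result: 2001-04-12

2001-04-12


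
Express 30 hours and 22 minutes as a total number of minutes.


Hours: 30
Extra minutes: 22
Minutes per hour: 60
Hours to minutes: 30 x 60 = 1800
Total: 1800 + 22 = 1822

1822


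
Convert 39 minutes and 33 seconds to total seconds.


Minutes: 39
Extra seconds: 33
Seconds per minute: 60
Minutes to seconds: 39 x 60 = 2340
Total: 2340 + 33 = 2373

2373


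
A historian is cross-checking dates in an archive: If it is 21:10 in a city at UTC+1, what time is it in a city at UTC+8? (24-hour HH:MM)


Local time: 21:10 at UTC+1 (offset 1h)
Target zone: UTC+8 (offset 8h)
Difference: 8 - (1) = 7 hours
Calculation: 21 + (7) = 28
Wraparound: (28) mod 24 = 4
Result: 04:10

04:10


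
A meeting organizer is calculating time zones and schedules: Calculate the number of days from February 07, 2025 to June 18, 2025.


Start date: 2025-02-07
End date: 2025-06-18
Feb 2025: +22 days
Mar 2025: +31 days
Apr 2025: +30 days
May 2025: +31 days
Jun 2025: +17 days
Total: 131 days

131


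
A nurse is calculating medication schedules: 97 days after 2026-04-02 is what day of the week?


Start: 2026-04-02 (Thursday)
Step 1 - find target date: add 97 days
  2026-04-02 + 97 days = 2026-07-08
Step 2 - day of week:
  97 mod 7 = 6
  Thursday + 6 days -> Wednesday
Result: Wednesday (2026-07-08)

Wednesday


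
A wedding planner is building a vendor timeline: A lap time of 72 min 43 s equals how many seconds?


Minutes: 72
Seconds: 43
Convert minutes to seconds: 72 x 60 = 4320
Add remaining seconds: 4320 + 43 = 4363

4363


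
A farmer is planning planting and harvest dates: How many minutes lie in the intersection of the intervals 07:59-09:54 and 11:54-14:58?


Interval A: [479, 594] minutes from midnight
Interval B: [714, 898] minutes from midnight
Overlap start = max(479, 714) = 714
Overlap end = min(594, 898) = 594
End <= start, so the intervals do not overlap: 0 minutes

0


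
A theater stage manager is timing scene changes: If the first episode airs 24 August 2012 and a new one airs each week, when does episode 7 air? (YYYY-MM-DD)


First occurrence: 2012-08-24 (occurrence 1)
Each occurrence is 7 days after the previous.
Occurrence 7 is 6 weeks after the first.
6 weeks = 42 days
2012-08-24 + 42 days = 2012-10-05

2012-10-05


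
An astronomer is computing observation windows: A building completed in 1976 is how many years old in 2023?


Birth year: 1976
Current year: 2023
Age = current year - birth year
Age = 2023 - 1976 = 47

47


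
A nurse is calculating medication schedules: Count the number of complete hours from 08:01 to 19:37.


Start: 08:01
End: 19:37
Hour difference: 19 - 8 = 11 hours
Minute difference: 37 - 1 = 36 minutes
Total minutes: 696
Complete hours: 696 / 60 = 11 (remainder 36)

11


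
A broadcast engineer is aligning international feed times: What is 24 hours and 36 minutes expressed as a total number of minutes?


Hours: 24
Minutes: 36
Convert hours to minutes: 24 x 60 = 1440
Add remaining minutes: 1440 + 36 = 1476

1476


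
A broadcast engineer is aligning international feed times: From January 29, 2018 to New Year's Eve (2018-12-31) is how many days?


Start: January 29, 2018
End: December 31, 2018
Days left in January: 2
February: 28
March: 31
April: 30
May: 31
... plus remaining months
Sum of remaining months: 334
Total: 2 + 334 = 336

336


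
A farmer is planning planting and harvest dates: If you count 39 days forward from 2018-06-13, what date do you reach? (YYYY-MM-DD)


Start: 2018-06-13
Adding 39 days
Days remaining in June: 17
After June: 22 days still to add
July 2018 has 31 days, need 22
Result: 2018-07-22

2018-07-22


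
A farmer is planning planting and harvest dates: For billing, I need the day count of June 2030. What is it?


Month: June
Year: 2030
June is a 30-day month
Total: 30 days

30


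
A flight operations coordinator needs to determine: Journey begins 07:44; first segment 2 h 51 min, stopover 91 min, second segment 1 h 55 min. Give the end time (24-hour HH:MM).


Depart: 07:44
Leg 1: +171 min -> 10:35
Layover: +91 min -> 12:06
Leg 2: +115 min -> 14:01
Total travel: 377 minutes = 6h 17m
Arrival: 14:01

14:01


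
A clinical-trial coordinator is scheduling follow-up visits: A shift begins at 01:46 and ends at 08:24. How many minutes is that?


Start time: 01:46 = 106 minutes from midnight
End time: 08:24 = 504 minutes from midnight
Difference: 504 - 106 = 398 minutes
That is 6 hours and 38 minutes

398


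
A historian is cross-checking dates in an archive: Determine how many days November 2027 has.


Month: November
Year: 2027
November is a 30-day month
Total: 30 days

30


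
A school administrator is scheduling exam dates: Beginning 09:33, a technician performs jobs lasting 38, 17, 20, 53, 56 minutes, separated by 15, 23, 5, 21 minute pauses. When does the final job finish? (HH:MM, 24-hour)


Start: 09:33 = 573 min from midnight
  after task 1 (38 min): 10:11
  after break (15 min): 10:26
  after task 2 (17 min): 10:43
  after break (23 min): 11:06
  after task 3 (20 min): 11:26
  after break (5 min): 11:31
  after task 4 (53 min): 12:24
  after break (21 min): 12:45
  after task 5 (56 min): 13:41
Total elapsed: 248 minutes
End time: 13:41

13:41


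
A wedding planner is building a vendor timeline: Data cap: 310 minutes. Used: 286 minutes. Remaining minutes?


Total budget: 310 minutes
Time used: 286 minutes
Remaining: 310 - 286 = 24 minutes
Percent used: 92.3%
Percent remaining: 7.7%

24


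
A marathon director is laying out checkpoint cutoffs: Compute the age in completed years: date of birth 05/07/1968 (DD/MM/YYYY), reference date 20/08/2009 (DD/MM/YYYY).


Birth: 1968-07-05
Reference: 2009-08-20
Year difference: 2009 - 1968 = 41
Has birthday (07-05) occurred by 08-20? Yes
Age in full years: 41

41


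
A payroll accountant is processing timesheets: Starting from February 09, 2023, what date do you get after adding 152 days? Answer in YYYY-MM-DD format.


Start: 2023-02-09
Adding 152 days
Days remaining in February: 19
After February: 133 days still to add
March 2023: 31 days, 102 remaining
April 2023: 30 days, 72 remaining
May 2023: 31 days, 41 remaining
June 2023: 30 days, 11 remaining
Result: 2023-07-11

2023-07-11


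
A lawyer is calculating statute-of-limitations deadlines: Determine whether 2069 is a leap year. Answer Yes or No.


Year: 2069
Divisible by 4? 2069 / 4 = 517.25 -> No
Not divisible by 4, so NOT a leap year

No


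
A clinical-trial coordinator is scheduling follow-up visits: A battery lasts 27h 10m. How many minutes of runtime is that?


Hours: 27
Extra minutes: 10
Minutes per hour: 60
Hours to minutes: 27 x 60 = 1620
Total: 1620 + 10 = 1630

1630


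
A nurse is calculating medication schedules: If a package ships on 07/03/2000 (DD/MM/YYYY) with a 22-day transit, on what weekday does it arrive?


Start: 2000-03-07 (Tuesday)
Step 1 - find target date: add 22 days
  2000-03-07 + 22 days = 2000-03-29
Step 2 - day of week:
  22 mod 7 = 1
  Tuesday + 1 days -> Wednesday
Result: Wednesday (2000-03-29)

Wednesday


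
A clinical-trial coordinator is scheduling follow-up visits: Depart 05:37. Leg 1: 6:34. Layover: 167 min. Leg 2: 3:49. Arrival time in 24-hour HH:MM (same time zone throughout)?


Depart: 05:37
Leg 1: +394 min -> 12:11
Layover: +167 min -> 14:58
Leg 2: +229 min -> 18:47
Total travel: 790 minutes = 13h 10m
Arrival: 18:47

18:47


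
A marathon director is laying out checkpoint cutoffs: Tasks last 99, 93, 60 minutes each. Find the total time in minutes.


Durations: 99, 93, 60
Running sum: 99
+ 93 = 192
+ 60 = 252
Total duration: 252 minutes
That is 4 hours and 12 minutes

252


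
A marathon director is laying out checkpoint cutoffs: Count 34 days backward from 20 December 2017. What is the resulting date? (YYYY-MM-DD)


Start: 2017-12-20
Subtracting 34 days
Days already passed in December: 20
After going back through December: 14 more days to subtract
November 2017 has 30 days, need 14
Result: 2017-11-16

2017-11-16


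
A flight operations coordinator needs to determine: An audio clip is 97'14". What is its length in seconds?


Minutes: 97
Seconds: 14
Convert minutes to seconds: 97 x 60 = 5820
Add remaining seconds: 5820 + 14 = 5834

5834


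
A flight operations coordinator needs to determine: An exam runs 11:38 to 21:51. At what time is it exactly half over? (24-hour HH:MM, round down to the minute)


Start time: 11:38 = 698 minutes from midnight
End time: 21:51 = 1311 minutes from midnight
Sum: 698 + 1311 = 2009
Midpoint: 2009 / 2 = 1004 minutes
Convert: 1004 / 60 = 16 hours, 44 minutes
Result: 16:44

16:44


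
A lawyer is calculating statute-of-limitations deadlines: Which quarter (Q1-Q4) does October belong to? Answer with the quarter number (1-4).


Month: October (month 10)
Q1: January-March (months 1-3)
Q2: April-June (months 4-6)
Q3: July-September (months 7-9)
Q4: October-December (months 10-12)
Month 10 falls in Q4

4


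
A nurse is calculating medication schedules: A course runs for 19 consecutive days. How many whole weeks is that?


Total days: 19
Days per week: 7
Division: 19 / 7 = 2 remainder 5
Complete weeks: 2
Remaining days: 5

2


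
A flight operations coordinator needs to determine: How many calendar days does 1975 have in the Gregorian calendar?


Year: 1975
Check leap year rules:
Divisible by 4? No
1975 is not a leap year
Days: 365

365


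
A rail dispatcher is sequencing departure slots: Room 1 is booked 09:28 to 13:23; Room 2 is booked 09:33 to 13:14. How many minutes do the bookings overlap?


Interval A: [568, 803] minutes from midnight
Interval B: [573, 794] minutes from midnight
Overlap start = max(568, 573) = 573
Overlap end = min(803, 794) = 794
Overlap = 794 - 573 = 221 minutes

221


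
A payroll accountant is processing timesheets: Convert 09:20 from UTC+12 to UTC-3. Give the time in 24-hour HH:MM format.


Local time: 09:20 at UTC+12 (offset 12h)
Target zone: UTC-3 (offset -3h)
Difference: -3 - (12) = -15 hours
Calculation: 9 + (-15) = -6
Wraparound: (-6) mod 24 = 18
Result: 18:20

18:20


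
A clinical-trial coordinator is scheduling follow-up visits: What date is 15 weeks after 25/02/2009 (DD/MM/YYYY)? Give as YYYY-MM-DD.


Start: 2009-02-25
Weeks to add: 15
Convert to days: 15 x 7 = 105 days
Add 105 days to 2009-02-25
Result: 2009-06-10

2009-06-10


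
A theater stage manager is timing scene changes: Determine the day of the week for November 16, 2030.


Date: 2030-11-16
January 1, 2030 is a Tuesday
Day of year: 320
Offset from Jan 1: 319 days
319 mod 7 = 4
Result: Saturday

Saturday


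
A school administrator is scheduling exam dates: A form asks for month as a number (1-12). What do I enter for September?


Calendar month order:
8. August
9. September <--
10. October
September is month number 9

9


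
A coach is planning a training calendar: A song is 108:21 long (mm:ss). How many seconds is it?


Minutes: 108
Extra seconds: 21
Seconds per minute: 60
Minutes to seconds: 108 x 60 = 6480
Total: 6480 + 21 = 6501

6501


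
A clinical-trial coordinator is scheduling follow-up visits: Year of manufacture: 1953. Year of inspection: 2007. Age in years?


Birth year: 1953
Current year: 2007
Age = current year - birth year
Age = 2007 - 1953 = 54

54


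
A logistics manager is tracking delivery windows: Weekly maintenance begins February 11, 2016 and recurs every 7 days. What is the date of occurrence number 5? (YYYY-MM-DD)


First occurrence: 2016-02-11 (occurrence 1)
Each occurrence is 7 days after the previous.
Occurrence 5 is 4 weeks after the first.
4 weeks = 28 days
2016-02-11 + 28 days = 2016-03-10

2016-03-10


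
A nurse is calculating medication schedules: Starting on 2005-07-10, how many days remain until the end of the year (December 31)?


Start: July 10, 2005
End: December 31, 2005
Days left in July: 21
August: 31
September: 30
October: 31
November: 30
... plus remaining months
Sum of remaining months: 153
Total: 21 + 153 = 174

174


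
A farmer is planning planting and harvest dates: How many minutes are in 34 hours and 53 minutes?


Hours: 34
Minutes: 53
Convert hours to minutes: 34 x 60 = 2040
Add remaining minutes: 2040 + 53 = 2093

2093


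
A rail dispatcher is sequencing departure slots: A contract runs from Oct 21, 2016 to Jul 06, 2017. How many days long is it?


Start date: 2016-10-21
End date: 2017-07-06
Oct 2016: +11 days
Nov 2016: +30 days
Dec 2016: +31 days
... (7 more months)
Total: 258 days

258


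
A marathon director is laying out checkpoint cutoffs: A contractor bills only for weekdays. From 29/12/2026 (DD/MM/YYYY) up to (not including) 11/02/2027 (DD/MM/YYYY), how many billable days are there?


Start: 2026-12-29 (Tuesday)
End (exclusive): 2027-02-11 (Thursday)
Total calendar days: 44
Full weeks: 44 // 7 = 6 -> 30 weekdays
Remaining 2 days starting on Tuesday:
  Tue(w), Wed(w) -> 2 weekdays
Total business days: 30 + 2 = 32

32


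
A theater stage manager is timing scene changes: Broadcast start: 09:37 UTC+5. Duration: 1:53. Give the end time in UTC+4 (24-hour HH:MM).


Start: 09:37 in UTC+5
Step 1 - add duration:
  minutes: 37 + 53 = 90 (carry 1h)
  hours: 9 + 1 + 1 = 11
  end in UTC+5: 11:30
Step 2 - convert UTC+5 -> UTC+4:
  offset difference: 4 - (5) = -1 hours
  11 + (-1) = 10 -> mod 24 = 10
Result: 10:30 in UTC+4

10:30


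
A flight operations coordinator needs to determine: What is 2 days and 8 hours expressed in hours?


Days: 2
Extra hours: 8
Hours per day: 24
Days to hours: 2 x 24 = 48
Total: 48 + 8 = 56

56


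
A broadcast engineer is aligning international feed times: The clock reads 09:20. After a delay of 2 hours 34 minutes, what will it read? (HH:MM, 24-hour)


Start time: 09:20
Adding: 2 hours 34 minutes
Minutes: 20 + 34 = 54
Hours: 9 + 2 + 0 = 11
Result: 11:54

11:54


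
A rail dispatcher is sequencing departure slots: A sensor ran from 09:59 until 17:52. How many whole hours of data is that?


Start: 09:59
End: 17:52
Hour difference: 17 - 9 = 8 hours
Minute difference: 52 - 59 = -7 minutes
Total minutes: 473
Complete hours: 473 / 60 = 7 (remainder 53)

7


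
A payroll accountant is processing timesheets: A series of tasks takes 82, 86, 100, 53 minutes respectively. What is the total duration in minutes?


Durations: 82, 86, 100, 53
Running sum: 82
+ 86 = 168
+ 100 = 268
+ 53 = 321
Total duration: 321 minutes
That is 5 hours and 21 minutes

321


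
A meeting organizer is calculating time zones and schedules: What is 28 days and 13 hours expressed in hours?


Days: 28
Extra hours: 13
Hours per day: 24
Days to hours: 28 x 24 = 672
Total: 672 + 13 = 685

685


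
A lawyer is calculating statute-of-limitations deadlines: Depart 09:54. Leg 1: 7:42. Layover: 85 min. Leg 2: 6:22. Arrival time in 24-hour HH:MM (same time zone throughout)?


Depart: 09:54
Leg 1: +462 min -> 17:36
Layover: +85 min -> 19:01
Leg 2: +382 min -> 01:23
Total travel: 929 minutes = 15h 29m
Arrival: 01:23

01:23


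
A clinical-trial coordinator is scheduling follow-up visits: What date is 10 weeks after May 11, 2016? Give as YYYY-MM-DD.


Start: 2016-05-11
Weeks to add: 10
Convert to days: 10 x 7 = 70 days
Add 70 days to 2016-05-11
Result: 2016-07-20

2016-07-20


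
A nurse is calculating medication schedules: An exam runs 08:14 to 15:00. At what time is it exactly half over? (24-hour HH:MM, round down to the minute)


Start time: 08:14 = 494 minutes from midnight
End time: 15:00 = 900 minutes from midnight
Sum: 494 + 900 = 1394
Midpoint: 1394 / 2 = 697 minutes
Convert: 697 / 60 = 11 hours, 37 minutes
Result: 11:37

11:37


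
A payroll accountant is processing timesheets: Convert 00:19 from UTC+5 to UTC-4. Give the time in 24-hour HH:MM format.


Local time: 00:19 at UTC+5 (offset 5h)
Target zone: UTC-4 (offset -4h)
Difference: -4 - (5) = -9 hours
Calculation: 0 + (-9) = -9
Wraparound: (-9) mod 24 = 15
Result: 15:19

15:19


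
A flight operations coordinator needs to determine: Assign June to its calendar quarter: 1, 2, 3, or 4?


Month: June (month 6)
Q1: January-March (months 1-3)
Q2: April-June (months 4-6)
Q3: July-September (months 7-9)
Q4: October-December (months 10-12)
Month 6 falls in Q2

2


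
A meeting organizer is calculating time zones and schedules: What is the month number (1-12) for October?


Calendar month order:
9. September
10. October <--
11. November
October is month number 10

10


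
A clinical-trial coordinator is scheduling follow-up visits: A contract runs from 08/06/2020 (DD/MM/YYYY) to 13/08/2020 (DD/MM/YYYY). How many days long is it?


Start date: 2020-06-08
End date: 2020-08-13
Jun 2020: +23 days
Jul 2020: +31 days
Aug 2020: +12 days
Total: 66 days

66


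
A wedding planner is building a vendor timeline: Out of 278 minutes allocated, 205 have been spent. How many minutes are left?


Total budget: 278 minutes
Time used: 205 minutes
Remaining: 278 - 205 = 73 minutes
Percent used: 73.7%
Percent remaining: 26.3%

73
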